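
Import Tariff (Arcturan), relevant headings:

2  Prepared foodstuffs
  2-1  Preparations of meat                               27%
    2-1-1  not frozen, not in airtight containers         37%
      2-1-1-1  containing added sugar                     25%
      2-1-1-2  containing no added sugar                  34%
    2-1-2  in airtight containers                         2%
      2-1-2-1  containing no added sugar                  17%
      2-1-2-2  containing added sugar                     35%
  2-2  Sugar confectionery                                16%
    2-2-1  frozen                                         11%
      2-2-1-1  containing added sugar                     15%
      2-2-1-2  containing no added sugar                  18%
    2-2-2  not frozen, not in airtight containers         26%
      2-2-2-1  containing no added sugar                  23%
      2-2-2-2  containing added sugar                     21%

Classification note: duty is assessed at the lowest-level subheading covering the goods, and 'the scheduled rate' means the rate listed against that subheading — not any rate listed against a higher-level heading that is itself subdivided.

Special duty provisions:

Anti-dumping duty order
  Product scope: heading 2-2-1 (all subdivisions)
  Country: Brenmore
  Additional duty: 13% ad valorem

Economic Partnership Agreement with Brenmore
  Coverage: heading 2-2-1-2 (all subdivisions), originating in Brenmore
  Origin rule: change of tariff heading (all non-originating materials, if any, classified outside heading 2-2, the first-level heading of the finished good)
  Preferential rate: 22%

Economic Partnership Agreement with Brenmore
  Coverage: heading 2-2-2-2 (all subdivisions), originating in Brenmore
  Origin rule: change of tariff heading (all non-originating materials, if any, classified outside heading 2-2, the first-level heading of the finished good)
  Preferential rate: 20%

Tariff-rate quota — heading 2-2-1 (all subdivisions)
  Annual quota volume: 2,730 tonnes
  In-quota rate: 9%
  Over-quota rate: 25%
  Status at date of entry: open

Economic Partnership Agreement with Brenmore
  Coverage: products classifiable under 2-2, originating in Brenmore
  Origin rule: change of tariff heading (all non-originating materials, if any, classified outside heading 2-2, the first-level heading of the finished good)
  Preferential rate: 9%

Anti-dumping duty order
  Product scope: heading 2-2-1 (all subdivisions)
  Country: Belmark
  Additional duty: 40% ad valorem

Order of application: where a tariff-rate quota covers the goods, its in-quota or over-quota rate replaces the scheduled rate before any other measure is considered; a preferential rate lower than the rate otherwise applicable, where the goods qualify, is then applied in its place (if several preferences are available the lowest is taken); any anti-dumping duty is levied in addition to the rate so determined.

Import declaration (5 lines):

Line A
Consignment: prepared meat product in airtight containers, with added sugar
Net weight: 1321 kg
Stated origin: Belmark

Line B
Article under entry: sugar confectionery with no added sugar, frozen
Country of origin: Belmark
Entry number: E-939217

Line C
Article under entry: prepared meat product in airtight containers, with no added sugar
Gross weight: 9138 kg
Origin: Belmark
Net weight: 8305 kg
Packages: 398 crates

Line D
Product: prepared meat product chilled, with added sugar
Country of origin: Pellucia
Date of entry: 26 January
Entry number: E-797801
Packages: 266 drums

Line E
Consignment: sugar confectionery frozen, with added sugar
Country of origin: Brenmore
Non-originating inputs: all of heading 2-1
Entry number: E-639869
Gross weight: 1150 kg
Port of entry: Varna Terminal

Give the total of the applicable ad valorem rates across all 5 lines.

148%

Line A: prepared meat product → 2-1; in airtight containers → 2-1-2; with added sugar → 2-1-2-2. Scheduled 35%. No special measure applies. → 35%.
Line B: sugar confectionery → 2-2; frozen → 2-2-1; with no added sugar → 2-2-1-2. Scheduled 18%. quota on 2-2-1 open → in-quota 9%; anti-dumping (Belmark, 2-2-1): +40%; total 9% + 40% = 49%. → 49%.
Line C: prepared meat product → 2-1; in airtight containers → 2-1-2; with no added sugar → 2-1-2-1. Scheduled 17%. No special measure applies. → 17%.
Line D: prepared meat product → 2-1; chilled → 2-1-1; with added sugar → 2-1-1-1. Scheduled 25%. No special measure applies. → 25%.
Line E: sugar confectionery → 2-2; frozen → 2-2-1; with added sugar → 2-2-1-1. Scheduled 15%. quota on 2-2-1 open → in-quota 9%; Brenmore agreement on 2-2-1-2: 2-2-1-1 not covered; Brenmore agreement on 2-2-2-2: 2-2-1-1 not covered; Brenmore agreement on 2-2: CTH met → 9% available; preference 9% not lower than 9% → no reduction; anti-dumping (Brenmore, 2-2-1): +13%; total 9% + 13% = 22%. → 22%.
Sum: 35% + 49% + 17% + 25% + 22% = 148%.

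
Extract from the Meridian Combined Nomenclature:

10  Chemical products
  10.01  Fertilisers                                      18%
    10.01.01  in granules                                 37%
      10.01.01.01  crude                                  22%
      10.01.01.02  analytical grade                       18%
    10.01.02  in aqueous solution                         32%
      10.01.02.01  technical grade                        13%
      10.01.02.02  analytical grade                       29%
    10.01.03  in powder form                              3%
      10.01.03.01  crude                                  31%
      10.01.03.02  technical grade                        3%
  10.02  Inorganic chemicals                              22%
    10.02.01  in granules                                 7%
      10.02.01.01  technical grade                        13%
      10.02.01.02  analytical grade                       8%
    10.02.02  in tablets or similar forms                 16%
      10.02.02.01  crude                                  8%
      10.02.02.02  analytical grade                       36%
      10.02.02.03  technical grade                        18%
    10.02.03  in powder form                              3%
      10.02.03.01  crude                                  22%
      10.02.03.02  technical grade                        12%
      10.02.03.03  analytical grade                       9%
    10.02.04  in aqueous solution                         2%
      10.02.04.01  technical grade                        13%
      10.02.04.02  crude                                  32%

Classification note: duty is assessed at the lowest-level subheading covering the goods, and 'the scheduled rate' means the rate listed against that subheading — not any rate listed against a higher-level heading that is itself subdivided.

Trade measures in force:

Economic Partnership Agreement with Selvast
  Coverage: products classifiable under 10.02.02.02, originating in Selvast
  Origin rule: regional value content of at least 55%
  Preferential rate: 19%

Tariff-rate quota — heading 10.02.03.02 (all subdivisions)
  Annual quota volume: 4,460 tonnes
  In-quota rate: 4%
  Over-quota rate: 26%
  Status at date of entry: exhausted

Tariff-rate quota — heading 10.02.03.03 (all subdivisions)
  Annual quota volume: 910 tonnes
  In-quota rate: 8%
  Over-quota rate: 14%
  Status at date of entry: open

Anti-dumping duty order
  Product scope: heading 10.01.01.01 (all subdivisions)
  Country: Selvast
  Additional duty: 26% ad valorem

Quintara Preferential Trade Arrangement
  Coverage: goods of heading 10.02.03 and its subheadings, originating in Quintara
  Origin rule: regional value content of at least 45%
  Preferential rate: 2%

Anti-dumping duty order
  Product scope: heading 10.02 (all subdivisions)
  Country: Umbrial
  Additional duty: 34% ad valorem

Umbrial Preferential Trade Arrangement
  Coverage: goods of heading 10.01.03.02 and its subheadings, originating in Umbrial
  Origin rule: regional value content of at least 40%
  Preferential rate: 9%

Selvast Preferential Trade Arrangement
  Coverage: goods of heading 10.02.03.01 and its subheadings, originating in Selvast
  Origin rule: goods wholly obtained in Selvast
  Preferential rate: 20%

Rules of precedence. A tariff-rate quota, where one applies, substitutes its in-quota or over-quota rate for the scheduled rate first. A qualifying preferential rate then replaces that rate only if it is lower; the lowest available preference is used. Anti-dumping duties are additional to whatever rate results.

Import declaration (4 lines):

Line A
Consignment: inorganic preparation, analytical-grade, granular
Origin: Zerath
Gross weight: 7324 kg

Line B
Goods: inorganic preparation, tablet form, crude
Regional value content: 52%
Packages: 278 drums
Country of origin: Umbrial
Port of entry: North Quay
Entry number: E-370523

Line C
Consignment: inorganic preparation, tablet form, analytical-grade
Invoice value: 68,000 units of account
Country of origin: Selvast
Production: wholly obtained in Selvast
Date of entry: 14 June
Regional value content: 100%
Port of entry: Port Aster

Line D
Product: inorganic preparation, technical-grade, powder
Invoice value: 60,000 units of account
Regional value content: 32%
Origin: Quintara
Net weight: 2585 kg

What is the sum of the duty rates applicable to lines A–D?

Line A: inorganic → 10.02; granular → 10.02.01; analytical-grade → 10.02.01.02. Scheduled 8%. No special measure applies. → 8%.
Line B: inorganic → 10.02; tablet form → 10.02.02; crude → 10.02.02.01. Scheduled 8%. Umbrial agreement on 10.01.03.02: 10.02.02.01 not covered; anti-dumping (Umbrial, 10.02): +34%; total 8% + 34% = 42%. → 42%.
Line C: inorganic → 10.02; tablet form → 10.02.02; analytical-grade → 10.02.02.02. Scheduled 36%. Selvast agreement on 10.02.02.02: RVC ≥ 55% → 19% available; Selvast agreement on 10.02.03.01: 10.02.02.02 not covered; preferential 19%. → 19%.
Line D: inorganic → 10.02; powder → 10.02.03; technical-grade → 10.02.03.02. Scheduled 12%. quota on 10.02.03.02 exhausted → over-quota 26%; Quintara agreement on 10.02.03: RVC < 45%. → 26%.
Sum: 8% + 42% + 19% + 26% = 95%.

95%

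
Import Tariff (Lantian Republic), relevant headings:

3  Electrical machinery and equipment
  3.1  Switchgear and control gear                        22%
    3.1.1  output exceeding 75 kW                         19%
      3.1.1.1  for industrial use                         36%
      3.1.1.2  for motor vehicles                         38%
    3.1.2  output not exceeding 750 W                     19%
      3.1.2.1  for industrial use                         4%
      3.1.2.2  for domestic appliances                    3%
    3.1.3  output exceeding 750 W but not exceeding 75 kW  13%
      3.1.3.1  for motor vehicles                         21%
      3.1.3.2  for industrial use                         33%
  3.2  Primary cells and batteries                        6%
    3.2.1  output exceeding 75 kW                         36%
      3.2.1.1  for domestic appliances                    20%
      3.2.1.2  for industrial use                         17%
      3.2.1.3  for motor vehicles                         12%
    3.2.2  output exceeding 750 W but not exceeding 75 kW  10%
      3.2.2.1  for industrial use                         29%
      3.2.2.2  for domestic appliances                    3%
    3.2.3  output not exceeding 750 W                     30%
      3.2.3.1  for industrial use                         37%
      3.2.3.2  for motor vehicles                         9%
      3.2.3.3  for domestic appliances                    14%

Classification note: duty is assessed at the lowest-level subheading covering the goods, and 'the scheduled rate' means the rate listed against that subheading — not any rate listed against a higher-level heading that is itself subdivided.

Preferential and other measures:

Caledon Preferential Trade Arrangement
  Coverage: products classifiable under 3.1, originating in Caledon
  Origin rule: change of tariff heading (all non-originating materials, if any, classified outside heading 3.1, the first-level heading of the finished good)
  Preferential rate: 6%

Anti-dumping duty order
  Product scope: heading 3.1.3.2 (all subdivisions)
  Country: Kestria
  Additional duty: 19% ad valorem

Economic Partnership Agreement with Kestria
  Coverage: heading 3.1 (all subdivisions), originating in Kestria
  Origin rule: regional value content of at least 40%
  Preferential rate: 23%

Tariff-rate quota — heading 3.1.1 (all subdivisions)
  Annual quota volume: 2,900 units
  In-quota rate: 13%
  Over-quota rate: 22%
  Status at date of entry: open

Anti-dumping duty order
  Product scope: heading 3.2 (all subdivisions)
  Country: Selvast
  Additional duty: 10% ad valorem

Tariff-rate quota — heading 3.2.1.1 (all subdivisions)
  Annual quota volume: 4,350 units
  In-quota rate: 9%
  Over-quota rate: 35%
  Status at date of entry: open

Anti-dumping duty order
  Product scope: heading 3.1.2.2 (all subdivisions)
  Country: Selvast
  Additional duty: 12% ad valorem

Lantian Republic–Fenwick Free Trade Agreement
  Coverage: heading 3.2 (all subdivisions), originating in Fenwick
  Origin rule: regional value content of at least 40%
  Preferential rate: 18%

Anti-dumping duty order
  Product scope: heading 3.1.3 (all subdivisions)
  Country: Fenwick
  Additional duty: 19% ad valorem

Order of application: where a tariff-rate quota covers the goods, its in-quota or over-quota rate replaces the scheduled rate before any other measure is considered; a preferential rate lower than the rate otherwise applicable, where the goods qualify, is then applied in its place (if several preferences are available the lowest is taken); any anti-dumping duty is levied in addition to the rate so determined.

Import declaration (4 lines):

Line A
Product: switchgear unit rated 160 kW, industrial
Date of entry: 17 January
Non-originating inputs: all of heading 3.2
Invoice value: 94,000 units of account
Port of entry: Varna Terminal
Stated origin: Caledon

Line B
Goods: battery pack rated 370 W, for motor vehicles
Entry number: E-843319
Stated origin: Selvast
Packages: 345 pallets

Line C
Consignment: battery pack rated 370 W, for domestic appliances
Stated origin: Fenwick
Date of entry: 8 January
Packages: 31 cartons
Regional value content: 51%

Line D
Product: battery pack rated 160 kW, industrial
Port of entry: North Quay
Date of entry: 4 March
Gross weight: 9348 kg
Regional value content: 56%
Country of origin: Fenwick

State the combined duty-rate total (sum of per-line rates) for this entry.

56%

Line A: switchgear unit → 3.1; rated 160 kW → 3.1.1; industrial → 3.1.1.1. Scheduled 36%. quota on 3.1.1 open → in-quota 13%; Caledon agreement on 3.1: CTH met → 6% available; preferential 6%. → 6%.
Line B: battery pack → 3.2; rated 370 W → 3.2.3; for motor vehicles → 3.2.3.2. Scheduled 9%. anti-dumping (Selvast, 3.2): +10%; total 9% + 10% = 19%. → 19%.
Line C: battery pack → 3.2; rated 370 W → 3.2.3; for domestic appliances → 3.2.3.3. Scheduled 14%. Fenwick agreement on 3.2: RVC ≥ 40% → 18% available; preference 18% not lower than 14% → no reduction. → 14%.
Line D: battery pack → 3.2; rated 160 kW → 3.2.1; industrial → 3.2.1.2. Scheduled 17%. Fenwick agreement on 3.2: RVC ≥ 40% → 18% available; preference 18% not lower than 17% → no reduction. → 17%.
Sum: 6% + 19% + 14% + 17% = 56%.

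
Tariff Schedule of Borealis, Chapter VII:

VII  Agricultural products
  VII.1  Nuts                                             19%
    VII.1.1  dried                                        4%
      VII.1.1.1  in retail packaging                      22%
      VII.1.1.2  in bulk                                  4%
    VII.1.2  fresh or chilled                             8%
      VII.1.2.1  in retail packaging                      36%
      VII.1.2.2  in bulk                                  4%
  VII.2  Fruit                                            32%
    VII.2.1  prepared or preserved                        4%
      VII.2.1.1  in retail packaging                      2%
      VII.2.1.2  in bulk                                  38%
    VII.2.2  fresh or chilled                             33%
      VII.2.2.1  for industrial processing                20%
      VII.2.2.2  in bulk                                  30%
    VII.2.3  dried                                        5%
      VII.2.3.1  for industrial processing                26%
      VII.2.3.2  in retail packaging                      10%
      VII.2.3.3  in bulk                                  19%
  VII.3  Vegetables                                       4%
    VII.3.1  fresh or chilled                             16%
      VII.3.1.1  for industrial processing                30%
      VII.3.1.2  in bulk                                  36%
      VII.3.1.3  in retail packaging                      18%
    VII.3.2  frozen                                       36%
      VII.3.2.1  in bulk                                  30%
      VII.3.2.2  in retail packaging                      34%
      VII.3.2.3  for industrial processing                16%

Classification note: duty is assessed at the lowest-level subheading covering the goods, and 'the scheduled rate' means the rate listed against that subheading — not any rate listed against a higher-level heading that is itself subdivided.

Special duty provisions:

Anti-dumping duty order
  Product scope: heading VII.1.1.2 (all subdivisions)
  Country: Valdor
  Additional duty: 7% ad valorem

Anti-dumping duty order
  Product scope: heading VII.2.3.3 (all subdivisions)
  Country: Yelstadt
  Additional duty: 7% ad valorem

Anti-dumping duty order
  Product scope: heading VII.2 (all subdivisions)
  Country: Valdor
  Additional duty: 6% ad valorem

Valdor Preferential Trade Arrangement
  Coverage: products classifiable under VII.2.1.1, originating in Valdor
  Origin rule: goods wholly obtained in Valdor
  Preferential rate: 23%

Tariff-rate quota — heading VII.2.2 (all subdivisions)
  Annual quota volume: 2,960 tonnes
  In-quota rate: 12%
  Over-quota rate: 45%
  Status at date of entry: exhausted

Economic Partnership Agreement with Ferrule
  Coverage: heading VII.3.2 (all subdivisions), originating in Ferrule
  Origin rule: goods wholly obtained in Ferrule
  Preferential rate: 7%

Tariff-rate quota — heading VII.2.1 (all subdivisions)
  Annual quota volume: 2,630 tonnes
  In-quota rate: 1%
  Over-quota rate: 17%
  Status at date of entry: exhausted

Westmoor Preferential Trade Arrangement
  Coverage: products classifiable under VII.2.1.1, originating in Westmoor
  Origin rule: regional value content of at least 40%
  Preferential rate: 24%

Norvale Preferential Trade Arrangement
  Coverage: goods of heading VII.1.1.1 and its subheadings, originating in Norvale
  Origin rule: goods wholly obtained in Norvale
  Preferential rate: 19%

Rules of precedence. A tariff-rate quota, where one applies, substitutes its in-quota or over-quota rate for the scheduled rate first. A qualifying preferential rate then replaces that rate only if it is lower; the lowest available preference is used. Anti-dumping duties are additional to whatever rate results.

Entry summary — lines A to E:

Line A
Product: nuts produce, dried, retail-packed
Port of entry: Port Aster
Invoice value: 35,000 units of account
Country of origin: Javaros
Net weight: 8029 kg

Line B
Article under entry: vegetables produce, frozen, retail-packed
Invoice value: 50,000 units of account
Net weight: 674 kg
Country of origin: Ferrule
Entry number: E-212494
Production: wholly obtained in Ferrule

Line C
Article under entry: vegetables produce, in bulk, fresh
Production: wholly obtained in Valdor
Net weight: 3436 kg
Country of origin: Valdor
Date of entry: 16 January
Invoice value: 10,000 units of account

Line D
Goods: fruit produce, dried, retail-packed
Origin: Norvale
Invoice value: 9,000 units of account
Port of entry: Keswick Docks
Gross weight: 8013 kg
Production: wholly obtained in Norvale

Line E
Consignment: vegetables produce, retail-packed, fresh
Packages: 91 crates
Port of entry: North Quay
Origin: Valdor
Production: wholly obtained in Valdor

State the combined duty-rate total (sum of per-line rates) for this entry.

93%

Line A: nuts → VII.1; dried → VII.1.1; retail-packed → VII.1.1.1. Scheduled 22%. No special measure applies. → 22%.
Line B: vegetables → VII.3; frozen → VII.3.2; retail-packed → VII.3.2.2. Scheduled 34%. Ferrule agreement on VII.3.2: wholly obtained → 7% available; preferential 7%. → 7%.
Line C: vegetables → VII.3; fresh → VII.3.1; in bulk → VII.3.1.2. Scheduled 36%. Valdor agreement on VII.2.1.1: VII.3.1.2 not covered. → 36%.
Line D: fruit → VII.2; dried → VII.2.3; retail-packed → VII.2.3.2. Scheduled 10%. Norvale agreement on VII.1.1.1: VII.2.3.2 not covered. → 10%.
Line E: vegetables → VII.3; fresh → VII.3.1; retail-packed → VII.3.1.3. Scheduled 18%. Valdor agreement on VII.2.1.1: VII.3.1.3 not covered. → 18%.
Sum: 22% + 7% + 36% + 10% + 18% = 93%.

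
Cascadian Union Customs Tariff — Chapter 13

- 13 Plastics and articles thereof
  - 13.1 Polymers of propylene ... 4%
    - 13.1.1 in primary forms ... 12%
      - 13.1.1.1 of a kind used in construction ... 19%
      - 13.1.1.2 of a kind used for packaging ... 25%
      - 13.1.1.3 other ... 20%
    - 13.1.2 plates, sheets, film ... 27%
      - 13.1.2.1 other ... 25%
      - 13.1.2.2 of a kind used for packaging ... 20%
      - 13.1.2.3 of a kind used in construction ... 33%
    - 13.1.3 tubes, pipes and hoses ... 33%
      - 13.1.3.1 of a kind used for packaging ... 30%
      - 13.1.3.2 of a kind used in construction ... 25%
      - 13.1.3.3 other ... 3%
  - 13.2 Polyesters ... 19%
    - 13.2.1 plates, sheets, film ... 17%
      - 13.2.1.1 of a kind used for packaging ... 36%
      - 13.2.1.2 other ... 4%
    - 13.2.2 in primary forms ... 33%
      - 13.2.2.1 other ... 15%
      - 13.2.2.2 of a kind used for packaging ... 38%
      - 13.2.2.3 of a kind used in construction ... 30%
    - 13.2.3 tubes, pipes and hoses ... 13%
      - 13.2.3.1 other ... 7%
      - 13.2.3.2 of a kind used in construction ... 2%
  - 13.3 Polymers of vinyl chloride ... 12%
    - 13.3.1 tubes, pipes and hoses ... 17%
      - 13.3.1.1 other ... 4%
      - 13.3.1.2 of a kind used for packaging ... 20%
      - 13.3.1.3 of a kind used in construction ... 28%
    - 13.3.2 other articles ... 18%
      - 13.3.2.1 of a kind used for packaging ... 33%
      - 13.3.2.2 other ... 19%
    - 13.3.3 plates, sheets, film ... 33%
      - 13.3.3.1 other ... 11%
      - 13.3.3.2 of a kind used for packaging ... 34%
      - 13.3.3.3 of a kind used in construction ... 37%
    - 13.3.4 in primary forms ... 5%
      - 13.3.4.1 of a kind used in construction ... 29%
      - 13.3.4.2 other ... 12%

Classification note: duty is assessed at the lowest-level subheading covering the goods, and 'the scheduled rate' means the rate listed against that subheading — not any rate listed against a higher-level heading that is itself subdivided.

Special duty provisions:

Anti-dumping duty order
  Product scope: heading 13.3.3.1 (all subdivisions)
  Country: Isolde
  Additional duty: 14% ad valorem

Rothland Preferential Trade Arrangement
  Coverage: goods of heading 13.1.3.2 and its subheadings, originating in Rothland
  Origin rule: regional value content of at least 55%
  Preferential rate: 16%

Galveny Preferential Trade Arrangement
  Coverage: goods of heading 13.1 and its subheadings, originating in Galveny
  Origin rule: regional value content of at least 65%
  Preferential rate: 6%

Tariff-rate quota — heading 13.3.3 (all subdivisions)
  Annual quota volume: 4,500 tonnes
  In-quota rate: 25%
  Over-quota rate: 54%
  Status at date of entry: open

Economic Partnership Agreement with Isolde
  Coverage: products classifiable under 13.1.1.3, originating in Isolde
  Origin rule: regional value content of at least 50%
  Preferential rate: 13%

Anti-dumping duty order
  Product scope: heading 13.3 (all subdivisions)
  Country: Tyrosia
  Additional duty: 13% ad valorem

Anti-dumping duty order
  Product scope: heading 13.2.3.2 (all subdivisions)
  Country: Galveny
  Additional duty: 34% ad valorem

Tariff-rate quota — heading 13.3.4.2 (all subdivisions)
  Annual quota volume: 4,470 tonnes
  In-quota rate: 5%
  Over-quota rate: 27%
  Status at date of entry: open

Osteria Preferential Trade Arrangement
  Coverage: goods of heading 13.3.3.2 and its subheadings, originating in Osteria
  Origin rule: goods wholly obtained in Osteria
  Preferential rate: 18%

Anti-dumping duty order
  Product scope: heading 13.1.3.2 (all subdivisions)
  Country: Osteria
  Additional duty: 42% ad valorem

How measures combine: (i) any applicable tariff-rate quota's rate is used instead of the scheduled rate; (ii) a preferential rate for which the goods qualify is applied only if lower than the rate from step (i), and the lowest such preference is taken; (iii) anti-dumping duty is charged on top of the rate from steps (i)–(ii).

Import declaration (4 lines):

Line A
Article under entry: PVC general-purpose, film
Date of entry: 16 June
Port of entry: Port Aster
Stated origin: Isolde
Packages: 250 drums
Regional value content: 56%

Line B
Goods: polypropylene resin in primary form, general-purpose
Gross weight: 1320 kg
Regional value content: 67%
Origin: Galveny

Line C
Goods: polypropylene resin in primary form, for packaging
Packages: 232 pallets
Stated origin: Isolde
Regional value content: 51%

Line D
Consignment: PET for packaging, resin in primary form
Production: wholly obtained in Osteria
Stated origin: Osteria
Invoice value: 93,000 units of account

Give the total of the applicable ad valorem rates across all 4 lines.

Line A: PVC → 13.3; film → 13.3.3; general-purpose → 13.3.3.1. Scheduled 11%. quota on 13.3.3 open → in-quota 25%; Isolde agreement on 13.1.1.3: 13.3.3.1 not covered; anti-dumping (Isolde, 13.3.3.1): +14%; total 25% + 14% = 39%. → 39%.
Line B: polypropylene → 13.1; resin in primary form → 13.1.1; general-purpose → 13.1.1.3. Scheduled 20%. Galveny agreement on 13.1: RVC ≥ 65% → 6% available; preferential 6%. → 6%.
Line C: polypropylene → 13.1; resin in primary form → 13.1.1; for packaging → 13.1.1.2. Scheduled 25%. Isolde agreement on 13.1.1.3: 13.1.1.2 not covered. → 25%.
Line D: PET → 13.2; resin in primary form → 13.2.2; for packaging → 13.2.2.2. Scheduled 38%. Osteria agreement on 13.3.3.2: 13.2.2.2 not covered. → 38%.
Sum: 39% + 6% + 25% + 38% = 108%.

108%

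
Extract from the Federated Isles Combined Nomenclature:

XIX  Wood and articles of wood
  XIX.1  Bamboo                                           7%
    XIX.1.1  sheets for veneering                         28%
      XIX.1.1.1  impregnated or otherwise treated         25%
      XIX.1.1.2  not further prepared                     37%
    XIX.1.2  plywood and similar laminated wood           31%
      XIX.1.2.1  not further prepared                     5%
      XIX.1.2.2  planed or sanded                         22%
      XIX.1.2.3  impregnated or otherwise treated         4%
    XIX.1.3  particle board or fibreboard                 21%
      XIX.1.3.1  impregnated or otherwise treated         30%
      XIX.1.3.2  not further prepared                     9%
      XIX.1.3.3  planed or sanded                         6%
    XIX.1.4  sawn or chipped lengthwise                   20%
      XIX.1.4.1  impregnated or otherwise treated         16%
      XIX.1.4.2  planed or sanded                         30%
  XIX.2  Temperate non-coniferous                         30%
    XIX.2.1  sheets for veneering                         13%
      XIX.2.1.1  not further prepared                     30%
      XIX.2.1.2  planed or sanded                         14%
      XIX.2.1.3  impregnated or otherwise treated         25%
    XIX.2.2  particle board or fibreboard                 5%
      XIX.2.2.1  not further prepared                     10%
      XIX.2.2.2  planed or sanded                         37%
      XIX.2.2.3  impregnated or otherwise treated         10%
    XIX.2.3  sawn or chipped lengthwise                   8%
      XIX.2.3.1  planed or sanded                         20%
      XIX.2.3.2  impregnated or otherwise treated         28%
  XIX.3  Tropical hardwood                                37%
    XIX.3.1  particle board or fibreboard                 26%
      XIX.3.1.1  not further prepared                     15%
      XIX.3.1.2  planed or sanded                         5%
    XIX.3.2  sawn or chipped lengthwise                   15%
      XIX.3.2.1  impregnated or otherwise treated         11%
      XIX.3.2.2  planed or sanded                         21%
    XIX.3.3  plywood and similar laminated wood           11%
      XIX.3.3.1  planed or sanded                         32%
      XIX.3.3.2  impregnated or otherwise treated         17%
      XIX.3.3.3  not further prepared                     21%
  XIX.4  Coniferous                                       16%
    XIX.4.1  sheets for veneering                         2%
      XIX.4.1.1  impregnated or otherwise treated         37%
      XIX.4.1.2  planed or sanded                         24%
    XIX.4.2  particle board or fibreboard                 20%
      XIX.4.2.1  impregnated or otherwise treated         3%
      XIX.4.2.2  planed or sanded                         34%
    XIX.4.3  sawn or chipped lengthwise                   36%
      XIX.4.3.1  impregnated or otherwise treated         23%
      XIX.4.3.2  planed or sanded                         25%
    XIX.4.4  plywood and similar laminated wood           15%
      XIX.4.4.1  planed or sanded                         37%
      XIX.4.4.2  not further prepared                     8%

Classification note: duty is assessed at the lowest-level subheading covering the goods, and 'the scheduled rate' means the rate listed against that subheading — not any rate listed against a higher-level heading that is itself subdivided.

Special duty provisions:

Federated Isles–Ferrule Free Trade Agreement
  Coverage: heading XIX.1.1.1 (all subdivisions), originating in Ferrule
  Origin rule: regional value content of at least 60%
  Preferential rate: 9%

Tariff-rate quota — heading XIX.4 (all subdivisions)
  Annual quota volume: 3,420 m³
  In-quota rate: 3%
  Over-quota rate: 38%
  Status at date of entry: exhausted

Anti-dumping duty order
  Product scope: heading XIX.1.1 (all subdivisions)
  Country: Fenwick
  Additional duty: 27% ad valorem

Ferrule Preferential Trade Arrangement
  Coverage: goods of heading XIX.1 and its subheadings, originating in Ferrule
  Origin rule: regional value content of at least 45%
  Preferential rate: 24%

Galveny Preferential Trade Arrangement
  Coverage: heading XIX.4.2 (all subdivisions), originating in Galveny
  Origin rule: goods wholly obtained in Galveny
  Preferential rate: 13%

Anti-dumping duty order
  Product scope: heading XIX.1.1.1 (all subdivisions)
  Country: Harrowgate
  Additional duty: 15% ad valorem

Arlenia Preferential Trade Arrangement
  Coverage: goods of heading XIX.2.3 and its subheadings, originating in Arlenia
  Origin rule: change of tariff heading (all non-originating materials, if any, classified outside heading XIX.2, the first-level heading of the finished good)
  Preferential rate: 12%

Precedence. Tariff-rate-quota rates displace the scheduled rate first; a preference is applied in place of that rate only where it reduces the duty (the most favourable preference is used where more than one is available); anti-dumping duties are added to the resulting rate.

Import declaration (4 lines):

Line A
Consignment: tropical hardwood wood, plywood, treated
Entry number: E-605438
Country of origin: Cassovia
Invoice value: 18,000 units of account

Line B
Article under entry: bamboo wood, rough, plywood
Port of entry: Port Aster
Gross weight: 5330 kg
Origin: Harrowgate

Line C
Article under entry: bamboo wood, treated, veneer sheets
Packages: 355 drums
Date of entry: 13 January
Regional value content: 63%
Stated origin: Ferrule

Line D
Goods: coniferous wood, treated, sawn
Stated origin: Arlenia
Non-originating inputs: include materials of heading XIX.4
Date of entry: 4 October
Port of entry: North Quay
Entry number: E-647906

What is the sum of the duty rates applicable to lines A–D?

69%

Line A: tropical hardwood → XIX.3; plywood → XIX.3.3; treated → XIX.3.3.2. Scheduled 17%. No special measure applies. → 17%.
Line B: bamboo → XIX.1; plywood → XIX.1.2; rough → XIX.1.2.1. Scheduled 5%. No special measure applies. → 5%.
Line C: bamboo → XIX.1; veneer sheets → XIX.1.1; treated → XIX.1.1.1. Scheduled 25%. Ferrule agreement on XIX.1.1.1: RVC ≥ 60% → 9% available; Ferrule agreement on XIX.1: RVC ≥ 45% → 24% available; preferential 9%. → 9%.
Line D: coniferous → XIX.4; sawn → XIX.4.3; treated → XIX.4.3.1. Scheduled 23%. quota on XIX.4 exhausted → over-quota 38%; Arlenia agreement on XIX.2.3: XIX.4.3.1 not covered. → 38%.
Sum: 17% + 5% + 9% + 38% = 69%.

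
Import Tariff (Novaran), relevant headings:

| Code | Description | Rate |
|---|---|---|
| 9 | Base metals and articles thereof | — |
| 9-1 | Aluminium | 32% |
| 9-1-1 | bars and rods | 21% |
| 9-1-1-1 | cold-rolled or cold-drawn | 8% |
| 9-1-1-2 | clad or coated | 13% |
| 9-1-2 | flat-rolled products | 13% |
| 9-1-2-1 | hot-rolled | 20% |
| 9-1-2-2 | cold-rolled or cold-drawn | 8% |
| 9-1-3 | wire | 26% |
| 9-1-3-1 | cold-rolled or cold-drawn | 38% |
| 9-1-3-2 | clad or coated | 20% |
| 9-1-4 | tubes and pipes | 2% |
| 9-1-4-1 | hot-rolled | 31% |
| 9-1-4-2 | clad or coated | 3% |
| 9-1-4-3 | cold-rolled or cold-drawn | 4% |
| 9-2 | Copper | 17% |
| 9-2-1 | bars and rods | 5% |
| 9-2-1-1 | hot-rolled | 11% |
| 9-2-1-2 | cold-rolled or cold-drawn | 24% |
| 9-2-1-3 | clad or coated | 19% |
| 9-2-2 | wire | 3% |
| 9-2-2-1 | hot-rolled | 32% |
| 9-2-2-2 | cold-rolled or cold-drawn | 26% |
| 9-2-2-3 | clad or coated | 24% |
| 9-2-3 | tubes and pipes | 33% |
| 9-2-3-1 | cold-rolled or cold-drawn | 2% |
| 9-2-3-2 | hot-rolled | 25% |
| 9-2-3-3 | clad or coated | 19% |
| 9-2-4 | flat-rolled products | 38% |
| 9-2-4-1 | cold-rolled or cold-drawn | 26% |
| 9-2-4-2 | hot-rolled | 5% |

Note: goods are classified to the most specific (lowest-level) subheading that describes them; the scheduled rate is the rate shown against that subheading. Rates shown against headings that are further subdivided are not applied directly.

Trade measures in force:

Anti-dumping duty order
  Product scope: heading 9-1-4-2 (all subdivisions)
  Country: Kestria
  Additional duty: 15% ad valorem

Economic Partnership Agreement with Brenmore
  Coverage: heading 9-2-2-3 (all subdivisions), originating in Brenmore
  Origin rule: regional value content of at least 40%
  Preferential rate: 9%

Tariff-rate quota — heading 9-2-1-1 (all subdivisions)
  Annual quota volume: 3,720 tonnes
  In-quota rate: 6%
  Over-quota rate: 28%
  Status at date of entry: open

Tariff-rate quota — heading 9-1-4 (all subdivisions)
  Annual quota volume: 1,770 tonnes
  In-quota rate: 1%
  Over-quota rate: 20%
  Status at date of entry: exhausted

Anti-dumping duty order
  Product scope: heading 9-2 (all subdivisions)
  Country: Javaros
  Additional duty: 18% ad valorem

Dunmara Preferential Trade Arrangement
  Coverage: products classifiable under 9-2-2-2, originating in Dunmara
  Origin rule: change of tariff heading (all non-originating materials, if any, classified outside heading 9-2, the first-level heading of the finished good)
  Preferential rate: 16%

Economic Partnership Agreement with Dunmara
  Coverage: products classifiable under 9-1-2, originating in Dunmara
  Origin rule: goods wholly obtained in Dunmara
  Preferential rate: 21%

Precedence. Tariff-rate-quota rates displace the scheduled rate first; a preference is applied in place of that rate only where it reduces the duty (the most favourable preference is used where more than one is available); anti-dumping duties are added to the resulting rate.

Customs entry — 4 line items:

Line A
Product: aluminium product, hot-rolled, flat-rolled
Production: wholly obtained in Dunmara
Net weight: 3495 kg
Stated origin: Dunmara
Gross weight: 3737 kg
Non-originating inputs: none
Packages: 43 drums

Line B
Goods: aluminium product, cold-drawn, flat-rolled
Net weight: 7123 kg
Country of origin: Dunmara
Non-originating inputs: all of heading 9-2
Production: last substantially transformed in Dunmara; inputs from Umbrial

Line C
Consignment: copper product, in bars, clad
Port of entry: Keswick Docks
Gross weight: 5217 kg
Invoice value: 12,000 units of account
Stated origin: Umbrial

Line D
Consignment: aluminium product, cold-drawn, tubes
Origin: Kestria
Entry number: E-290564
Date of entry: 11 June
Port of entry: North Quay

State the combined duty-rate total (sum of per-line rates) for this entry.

Line A: aluminium → 9-1; flat-rolled → 9-1-2; hot-rolled → 9-1-2-1. Scheduled 20%. Dunmara agreement on 9-2-2-2: 9-1-2-1 not covered; Dunmara agreement on 9-1-2: wholly obtained → 21% available; preference 21% not lower than 20% → no reduction. → 20%.
Line B: aluminium → 9-1; flat-rolled → 9-1-2; cold-drawn → 9-1-2-2. Scheduled 8%. Dunmara agreement on 9-2-2-2: 9-1-2-2 not covered; Dunmara agreement on 9-1-2: not wholly obtained. → 8%.
Line C: copper → 9-2; in bars → 9-2-1; clad → 9-2-1-3. Scheduled 19%. No special measure applies. → 19%.
Line D: aluminium → 9-1; tubes → 9-1-4; cold-drawn → 9-1-4-3. Scheduled 4%. quota on 9-1-4 exhausted → over-quota 20%. → 20%.
Sum: 20% + 8% + 19% + 20% = 67%.

67%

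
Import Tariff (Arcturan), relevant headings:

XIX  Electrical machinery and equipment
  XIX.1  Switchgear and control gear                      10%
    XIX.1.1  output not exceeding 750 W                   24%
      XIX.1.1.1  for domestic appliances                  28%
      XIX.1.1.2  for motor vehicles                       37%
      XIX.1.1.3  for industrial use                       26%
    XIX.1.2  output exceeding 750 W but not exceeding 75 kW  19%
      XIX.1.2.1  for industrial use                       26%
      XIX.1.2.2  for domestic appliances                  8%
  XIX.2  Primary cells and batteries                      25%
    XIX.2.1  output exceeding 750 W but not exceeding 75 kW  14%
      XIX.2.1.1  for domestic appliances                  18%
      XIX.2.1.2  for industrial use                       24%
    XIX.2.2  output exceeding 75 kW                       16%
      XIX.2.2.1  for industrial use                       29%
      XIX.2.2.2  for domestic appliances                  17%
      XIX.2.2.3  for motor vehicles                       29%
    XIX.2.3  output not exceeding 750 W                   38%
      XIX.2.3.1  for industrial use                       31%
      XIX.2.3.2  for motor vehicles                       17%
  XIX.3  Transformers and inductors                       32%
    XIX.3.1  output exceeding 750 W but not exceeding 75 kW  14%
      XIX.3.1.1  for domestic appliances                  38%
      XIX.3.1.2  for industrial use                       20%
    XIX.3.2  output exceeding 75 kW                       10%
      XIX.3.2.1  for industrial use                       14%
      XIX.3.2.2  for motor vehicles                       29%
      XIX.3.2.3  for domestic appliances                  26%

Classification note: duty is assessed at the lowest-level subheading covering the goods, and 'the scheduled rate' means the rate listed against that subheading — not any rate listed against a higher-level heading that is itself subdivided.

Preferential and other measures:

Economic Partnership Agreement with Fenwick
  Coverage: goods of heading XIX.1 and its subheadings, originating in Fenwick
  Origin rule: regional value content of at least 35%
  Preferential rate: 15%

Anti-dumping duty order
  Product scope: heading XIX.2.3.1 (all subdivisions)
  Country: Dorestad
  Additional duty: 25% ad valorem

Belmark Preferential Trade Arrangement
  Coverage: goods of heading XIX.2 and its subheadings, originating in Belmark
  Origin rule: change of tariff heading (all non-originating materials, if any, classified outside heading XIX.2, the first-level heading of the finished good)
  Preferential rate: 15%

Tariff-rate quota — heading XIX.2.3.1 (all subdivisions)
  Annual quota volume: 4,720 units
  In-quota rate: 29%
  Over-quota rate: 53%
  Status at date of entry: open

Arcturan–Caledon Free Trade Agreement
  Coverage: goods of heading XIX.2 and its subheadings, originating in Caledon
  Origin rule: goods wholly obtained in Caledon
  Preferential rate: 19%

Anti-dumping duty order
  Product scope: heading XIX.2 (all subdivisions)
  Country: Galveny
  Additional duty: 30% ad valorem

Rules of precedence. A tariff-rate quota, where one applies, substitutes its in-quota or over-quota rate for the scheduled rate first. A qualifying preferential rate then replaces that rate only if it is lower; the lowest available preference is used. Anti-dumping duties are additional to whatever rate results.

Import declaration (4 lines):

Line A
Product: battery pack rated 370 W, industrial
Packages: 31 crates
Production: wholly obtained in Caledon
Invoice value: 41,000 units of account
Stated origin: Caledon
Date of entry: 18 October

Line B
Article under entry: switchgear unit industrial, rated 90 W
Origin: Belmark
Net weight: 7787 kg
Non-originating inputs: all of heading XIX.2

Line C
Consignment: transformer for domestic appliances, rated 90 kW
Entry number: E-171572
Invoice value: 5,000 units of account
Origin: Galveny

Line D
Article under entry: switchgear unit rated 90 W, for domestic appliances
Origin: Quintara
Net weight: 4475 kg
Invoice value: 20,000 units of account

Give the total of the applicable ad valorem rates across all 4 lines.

Line A: battery pack → XIX.2; rated 370 W → XIX.2.3; industrial → XIX.2.3.1. Scheduled 31%. quota on XIX.2.3.1 open → in-quota 29%; Caledon agreement on XIX.2: wholly obtained → 19% available; preferential 19%. → 19%.
Line B: switchgear unit → XIX.1; rated 90 W → XIX.1.1; industrial → XIX.1.1.3. Scheduled 26%. Belmark agreement on XIX.2: XIX.1.1.3 not covered. → 26%.
Line C: transformer → XIX.3; rated 90 kW → XIX.3.2; for domestic appliances → XIX.3.2.3. Scheduled 26%. No special measure applies. → 26%.
Line D: switchgear unit → XIX.1; rated 90 W → XIX.1.1; for domestic appliances → XIX.1.1.1. Scheduled 28%. No special measure applies. → 28%.
Sum: 19% + 26% + 26% + 28% = 99%.

99%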